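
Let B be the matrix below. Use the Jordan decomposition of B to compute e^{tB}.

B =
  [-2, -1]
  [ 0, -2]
e^{tB} =
  [exp(-2*t), -t*exp(-2*t)]
  [0, exp(-2*t)]

Strategy: write B = P · J · P⁻¹ where J is a Jordan canonical form, so e^{tB} = P · e^{tJ} · P⁻¹, and e^{tJ} can be computed block-by-block.

B has Jordan form
J =
  [-2,  1]
  [ 0, -2]
(up to reordering of blocks).

Per-block formulas:
  For a 2×2 Jordan block J_2(-2): exp(t · J_2(-2)) = e^(-2t)·(I + t·N), where N is the 2×2 nilpotent shift.

After assembling e^{tJ} and conjugating by P, we get:

e^{tB} =
  [exp(-2*t), -t*exp(-2*t)]
  [0, exp(-2*t)]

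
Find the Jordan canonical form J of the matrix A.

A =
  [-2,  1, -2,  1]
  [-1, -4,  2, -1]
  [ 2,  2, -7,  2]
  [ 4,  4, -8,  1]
J_2(-3) ⊕ J_1(-3) ⊕ J_1(-3)

The characteristic polynomial is
  det(x·I − A) = x^4 + 12*x^3 + 54*x^2 + 108*x + 81 = (x + 3)^4

Eigenvalues and multiplicities (the geometric multiplicity of λ is n − rank(A − λI), which equals the number of Jordan blocks for λ):
  λ = -3: algebraic multiplicity = 4, geometric multiplicity = 3

Determining the block sizes for each eigenvalue:
  λ = -3: 3 blocks summing to 4 forces exactly one block of size 2 and the rest size 1 → block sizes [2, 1, 1]

Assembling the blocks gives a Jordan form
J =
  [-3,  1,  0,  0]
  [ 0, -3,  0,  0]
  [ 0,  0, -3,  0]
  [ 0,  0,  0, -3]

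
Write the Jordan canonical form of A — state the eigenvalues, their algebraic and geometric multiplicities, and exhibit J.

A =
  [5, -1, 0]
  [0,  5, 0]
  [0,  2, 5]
J_2(5) ⊕ J_1(5)

The characteristic polynomial is
  det(x·I − A) = x^3 - 15*x^2 + 75*x - 125 = (x - 5)^3

Eigenvalues and multiplicities (the geometric multiplicity of λ is n − rank(A − λI), which equals the number of Jordan blocks for λ):
  λ = 5: algebraic multiplicity = 3, geometric multiplicity = 2

Determining the block sizes for each eigenvalue:
  λ = 5: 2 blocks summing to 3 forces exactly one block of size 2 and the rest size 1 → block sizes [2, 1]

Assembling the blocks gives a Jordan form
J =
  [5, 1, 0]
  [0, 5, 0]
  [0, 0, 5]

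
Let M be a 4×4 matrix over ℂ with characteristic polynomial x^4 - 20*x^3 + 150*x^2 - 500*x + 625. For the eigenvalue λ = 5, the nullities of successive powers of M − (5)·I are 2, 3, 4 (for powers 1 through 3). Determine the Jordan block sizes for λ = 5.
Block sizes for λ = 5: [3, 1]

From the dimensions of kernels of powers, the number of Jordan blocks of size at least j is d_j − d_{j−1} where d_j = dim ker(N^j) (with d_0 = 0). Computing the differences gives [2, 1, 1].
The number of blocks of size exactly k is (#blocks of size ≥ k) − (#blocks of size ≥ k + 1), so the partition is: 1 block(s) of size 1, 1 block(s) of size 3.
In nonincreasing order the block sizes are [3, 1].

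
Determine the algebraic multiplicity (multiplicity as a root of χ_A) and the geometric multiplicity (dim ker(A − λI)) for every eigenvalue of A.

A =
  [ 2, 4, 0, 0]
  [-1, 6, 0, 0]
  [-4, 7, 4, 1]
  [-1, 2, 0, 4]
λ = 4: alg = 4, geom = 2

Step 1 — factor the characteristic polynomial to read off the algebraic multiplicities:
  χ_A(x) = (x - 4)^4

Step 2 — compute geometric multiplicities via the rank-nullity identity g(λ) = n − rank(A − λI):
  rank(A − (4)·I) = 2, so dim ker(A − (4)·I) = n − 2 = 2

Summary:
  λ = 4: algebraic multiplicity = 4, geometric multiplicity = 2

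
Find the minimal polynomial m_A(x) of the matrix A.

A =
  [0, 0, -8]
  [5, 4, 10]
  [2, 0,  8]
x^2 - 8*x + 16

The characteristic polynomial is χ_A(x) = (x - 4)^3, so the eigenvalues are known. The minimal polynomial is
  m_A(x) = Π_λ (x − λ)^{k_λ}
where k_λ is the size of the *largest* Jordan block for λ (equivalently, the smallest k with (A − λI)^k v = 0 for every generalised eigenvector v of λ).

  λ = 4: largest Jordan block has size 2, contributing (x − 4)^2

So m_A(x) = (x - 4)^2 = x^2 - 8*x + 16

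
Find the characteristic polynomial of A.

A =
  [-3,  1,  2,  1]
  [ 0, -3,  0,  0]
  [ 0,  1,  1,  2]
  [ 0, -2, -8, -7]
x^4 + 12*x^3 + 54*x^2 + 108*x + 81

Expanding det(x·I − A) (e.g. by cofactor expansion or by noting that A is similar to its Jordan form J, which has the same characteristic polynomial as A) gives
  χ_A(x) = x^4 + 12*x^3 + 54*x^2 + 108*x + 81
which factors as (x + 3)^4. The eigenvalues (with algebraic multiplicities) are λ = -3 with multiplicity 4.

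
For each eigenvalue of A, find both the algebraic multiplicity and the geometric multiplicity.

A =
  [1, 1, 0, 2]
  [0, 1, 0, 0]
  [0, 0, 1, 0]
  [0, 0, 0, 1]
λ = 1: alg = 4, geom = 3

Step 1 — factor the characteristic polynomial to read off the algebraic multiplicities:
  χ_A(x) = (x - 1)^4

Step 2 — compute geometric multiplicities via the rank-nullity identity g(λ) = n − rank(A − λI):
  rank(A − (1)·I) = 1, so dim ker(A − (1)·I) = n − 1 = 3

Summary:
  λ = 1: algebraic multiplicity = 4, geometric multiplicity = 3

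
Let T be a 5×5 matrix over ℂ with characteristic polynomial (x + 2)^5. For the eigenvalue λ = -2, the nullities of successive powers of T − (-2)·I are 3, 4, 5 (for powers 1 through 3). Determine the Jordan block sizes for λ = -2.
Block sizes for λ = -2: [3, 1, 1]

From the dimensions of kernels of powers, the number of Jordan blocks of size at least j is d_j − d_{j−1} where d_j = dim ker(N^j) (with d_0 = 0). Computing the differences gives [3, 1, 1].
The number of blocks of size exactly k is (#blocks of size ≥ k) − (#blocks of size ≥ k + 1), so the partition is: 2 block(s) of size 1, 1 block(s) of size 3.
In nonincreasing order the block sizes are [3, 1, 1].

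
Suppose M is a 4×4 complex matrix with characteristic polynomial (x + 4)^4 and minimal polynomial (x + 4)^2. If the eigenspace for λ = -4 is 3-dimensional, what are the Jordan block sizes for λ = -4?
Block sizes for λ = -4: [2, 1, 1]

Step 1 — from the characteristic polynomial, algebraic multiplicity of λ = -4 is 4. From dim ker(M − (-4)·I) = 3, there are exactly 3 Jordan blocks for λ = -4.
Step 2 — from the minimal polynomial, the factor (x + 4)^2 tells us the largest block for λ = -4 has size 2.
Step 3 — with total size 4, 3 blocks, and largest block 2, the block sizes (in nonincreasing order) are [2, 1, 1].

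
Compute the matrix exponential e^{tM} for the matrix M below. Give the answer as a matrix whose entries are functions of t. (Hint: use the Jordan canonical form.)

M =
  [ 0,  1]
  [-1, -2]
e^{tM} =
  [t*exp(-t) + exp(-t), t*exp(-t)]
  [-t*exp(-t), -t*exp(-t) + exp(-t)]

Strategy: write M = P · J · P⁻¹ where J is a Jordan canonical form, so e^{tM} = P · e^{tJ} · P⁻¹, and e^{tJ} can be computed block-by-block.

M has Jordan form
J =
  [-1,  1]
  [ 0, -1]
(up to reordering of blocks).

Per-block formulas:
  For a 2×2 Jordan block J_2(-1): exp(t · J_2(-1)) = e^(-1t)·(I + t·N), where N is the 2×2 nilpotent shift.

After assembling e^{tJ} and conjugating by P, we get:

e^{tM} =
  [t*exp(-t) + exp(-t), t*exp(-t)]
  [-t*exp(-t), -t*exp(-t) + exp(-t)]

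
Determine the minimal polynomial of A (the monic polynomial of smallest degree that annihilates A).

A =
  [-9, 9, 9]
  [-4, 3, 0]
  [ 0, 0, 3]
x^3 + 3*x^2 - 9*x - 27

The characteristic polynomial is χ_A(x) = (x - 3)*(x + 3)^2, so the eigenvalues are known. The minimal polynomial is
  m_A(x) = Π_λ (x − λ)^{k_λ}
where k_λ is the size of the *largest* Jordan block for λ (equivalently, the smallest k with (A − λI)^k v = 0 for every generalised eigenvector v of λ).

  λ = -3: largest Jordan block has size 2, contributing (x + 3)^2
  λ = 3: largest Jordan block has size 1, contributing (x − 3)

So m_A(x) = (x - 3)*(x + 3)^2 = x^3 + 3*x^2 - 9*x - 27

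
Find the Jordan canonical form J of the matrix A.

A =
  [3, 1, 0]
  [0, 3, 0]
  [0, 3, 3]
J_2(3) ⊕ J_1(3)

The characteristic polynomial is
  det(x·I − A) = x^3 - 9*x^2 + 27*x - 27 = (x - 3)^3

Eigenvalues and multiplicities (the geometric multiplicity of λ is n − rank(A − λI), which equals the number of Jordan blocks for λ):
  λ = 3: algebraic multiplicity = 3, geometric multiplicity = 2

Determining the block sizes for each eigenvalue:
  λ = 3: 2 blocks summing to 3 forces exactly one block of size 2 and the rest size 1 → block sizes [2, 1]

Assembling the blocks gives a Jordan form
J =
  [3, 1, 0]
  [0, 3, 0]
  [0, 0, 3]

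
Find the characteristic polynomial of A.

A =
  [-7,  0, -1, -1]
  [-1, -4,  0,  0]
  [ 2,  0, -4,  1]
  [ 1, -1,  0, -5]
x^4 + 20*x^3 + 150*x^2 + 500*x + 625

Expanding det(x·I − A) (e.g. by cofactor expansion or by noting that A is similar to its Jordan form J, which has the same characteristic polynomial as A) gives
  χ_A(x) = x^4 + 20*x^3 + 150*x^2 + 500*x + 625
which factors as (x + 5)^4. The eigenvalues (with algebraic multiplicities) are λ = -5 with multiplicity 4.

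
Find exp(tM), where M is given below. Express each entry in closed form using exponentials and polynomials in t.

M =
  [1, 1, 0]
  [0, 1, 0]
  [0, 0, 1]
e^{tM} =
  [exp(t), t*exp(t), 0]
  [0, exp(t), 0]
  [0, 0, exp(t)]

Strategy: write M = P · J · P⁻¹ where J is a Jordan canonical form, so e^{tM} = P · e^{tJ} · P⁻¹, and e^{tJ} can be computed block-by-block.

M has Jordan form
J =
  [1, 1, 0]
  [0, 1, 0]
  [0, 0, 1]
(up to reordering of blocks).

Per-block formulas:
  For a 1×1 block at λ = 1: exp(t · [1]) = [e^(1t)].
  For a 2×2 Jordan block J_2(1): exp(t · J_2(1)) = e^(1t)·(I + t·N), where N is the 2×2 nilpotent shift.

After assembling e^{tJ} and conjugating by P, we get:

e^{tM} =
  [exp(t), t*exp(t), 0]
  [0, exp(t), 0]
  [0, 0, exp(t)]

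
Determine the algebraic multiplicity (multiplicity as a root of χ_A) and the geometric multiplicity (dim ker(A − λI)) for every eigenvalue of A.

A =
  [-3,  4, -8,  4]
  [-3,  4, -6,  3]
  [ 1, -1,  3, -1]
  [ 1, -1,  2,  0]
λ = 1: alg = 4, geom = 3

Step 1 — factor the characteristic polynomial to read off the algebraic multiplicities:
  χ_A(x) = (x - 1)^4

Step 2 — compute geometric multiplicities via the rank-nullity identity g(λ) = n − rank(A − λI):
  rank(A − (1)·I) = 1, so dim ker(A − (1)·I) = n − 1 = 3

Summary:
  λ = 1: algebraic multiplicity = 4, geometric multiplicity = 3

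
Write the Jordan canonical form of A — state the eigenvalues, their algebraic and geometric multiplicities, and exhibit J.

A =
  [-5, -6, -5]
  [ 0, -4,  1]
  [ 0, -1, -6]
J_3(-5)

The characteristic polynomial is
  det(x·I − A) = x^3 + 15*x^2 + 75*x + 125 = (x + 5)^3

Eigenvalues and multiplicities (the geometric multiplicity of λ is n − rank(A − λI), which equals the number of Jordan blocks for λ):
  λ = -5: algebraic multiplicity = 3, geometric multiplicity = 1

Determining the block sizes for each eigenvalue:
  λ = -5: one block (gm = 1), so the single block has size am = 3 → block sizes [3]

Assembling the blocks gives a Jordan form
J =
  [-5,  1,  0]
  [ 0, -5,  1]
  [ 0,  0, -5]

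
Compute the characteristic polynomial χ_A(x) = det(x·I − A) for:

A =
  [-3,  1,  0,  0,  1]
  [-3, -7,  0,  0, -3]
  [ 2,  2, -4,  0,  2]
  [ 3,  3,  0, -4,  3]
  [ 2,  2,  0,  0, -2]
x^5 + 20*x^4 + 160*x^3 + 640*x^2 + 1280*x + 1024

Expanding det(x·I − A) (e.g. by cofactor expansion or by noting that A is similar to its Jordan form J, which has the same characteristic polynomial as A) gives
  χ_A(x) = x^5 + 20*x^4 + 160*x^3 + 640*x^2 + 1280*x + 1024
which factors as (x + 4)^5. The eigenvalues (with algebraic multiplicities) are λ = -4 with multiplicity 5.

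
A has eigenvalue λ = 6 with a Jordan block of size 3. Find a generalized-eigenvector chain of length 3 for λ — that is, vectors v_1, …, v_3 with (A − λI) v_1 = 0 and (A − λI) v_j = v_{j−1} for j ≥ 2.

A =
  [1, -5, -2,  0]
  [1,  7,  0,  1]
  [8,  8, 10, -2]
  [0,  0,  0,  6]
A Jordan chain for λ = 6 of length 3:
v_1 = (4, -4, 0, 0)ᵀ
v_2 = (-5, 1, 8, 0)ᵀ
v_3 = (1, 0, 0, 0)ᵀ

Let N = A − (6)·I. We want v_3 with N^3 v_3 = 0 but N^2 v_3 ≠ 0; then v_{j-1} := N · v_j for j = 3, …, 2.

Pick v_3 = (1, 0, 0, 0)ᵀ.
Then v_2 = N · v_3 = (-5, 1, 8, 0)ᵀ.
Then v_1 = N · v_2 = (4, -4, 0, 0)ᵀ.

Sanity check: (A − (6)·I) v_1 = (0, 0, 0, 0)ᵀ = 0. ✓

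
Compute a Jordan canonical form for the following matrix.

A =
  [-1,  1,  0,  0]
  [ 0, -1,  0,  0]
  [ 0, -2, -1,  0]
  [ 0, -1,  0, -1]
J_2(-1) ⊕ J_1(-1) ⊕ J_1(-1)

The characteristic polynomial is
  det(x·I − A) = x^4 + 4*x^3 + 6*x^2 + 4*x + 1 = (x + 1)^4

Eigenvalues and multiplicities (the geometric multiplicity of λ is n − rank(A − λI), which equals the number of Jordan blocks for λ):
  λ = -1: algebraic multiplicity = 4, geometric multiplicity = 3

Determining the block sizes for each eigenvalue:
  λ = -1: 3 blocks summing to 4 forces exactly one block of size 2 and the rest size 1 → block sizes [2, 1, 1]

Assembling the blocks gives a Jordan form
J =
  [-1,  1,  0,  0]
  [ 0, -1,  0,  0]
  [ 0,  0, -1,  0]
  [ 0,  0,  0, -1]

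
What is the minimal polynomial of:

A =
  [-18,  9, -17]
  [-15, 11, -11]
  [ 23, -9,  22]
x^3 - 15*x^2 + 75*x - 125

The characteristic polynomial is χ_A(x) = (x - 5)^3, so the eigenvalues are known. The minimal polynomial is
  m_A(x) = Π_λ (x − λ)^{k_λ}
where k_λ is the size of the *largest* Jordan block for λ (equivalently, the smallest k with (A − λI)^k v = 0 for every generalised eigenvector v of λ).

  λ = 5: largest Jordan block has size 3, contributing (x − 5)^3

So m_A(x) = (x - 5)^3 = x^3 - 15*x^2 + 75*x - 125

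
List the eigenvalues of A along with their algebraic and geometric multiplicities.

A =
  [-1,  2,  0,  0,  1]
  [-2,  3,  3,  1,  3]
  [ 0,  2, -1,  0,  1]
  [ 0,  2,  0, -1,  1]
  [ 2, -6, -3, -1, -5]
λ = -1: alg = 5, geom = 3

Step 1 — factor the characteristic polynomial to read off the algebraic multiplicities:
  χ_A(x) = (x + 1)^5

Step 2 — compute geometric multiplicities via the rank-nullity identity g(λ) = n − rank(A − λI):
  rank(A − (-1)·I) = 2, so dim ker(A − (-1)·I) = n − 2 = 3

Summary:
  λ = -1: algebraic multiplicity = 5, geometric multiplicity = 3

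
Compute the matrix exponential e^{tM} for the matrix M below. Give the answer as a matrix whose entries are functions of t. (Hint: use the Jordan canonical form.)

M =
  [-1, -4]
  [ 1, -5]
e^{tM} =
  [2*t*exp(-3*t) + exp(-3*t), -4*t*exp(-3*t)]
  [t*exp(-3*t), -2*t*exp(-3*t) + exp(-3*t)]

Strategy: write M = P · J · P⁻¹ where J is a Jordan canonical form, so e^{tM} = P · e^{tJ} · P⁻¹, and e^{tJ} can be computed block-by-block.

M has Jordan form
J =
  [-3,  1]
  [ 0, -3]
(up to reordering of blocks).

Per-block formulas:
  For a 2×2 Jordan block J_2(-3): exp(t · J_2(-3)) = e^(-3t)·(I + t·N), where N is the 2×2 nilpotent shift.

After assembling e^{tJ} and conjugating by P, we get:

e^{tM} =
  [2*t*exp(-3*t) + exp(-3*t), -4*t*exp(-3*t)]
  [t*exp(-3*t), -2*t*exp(-3*t) + exp(-3*t)]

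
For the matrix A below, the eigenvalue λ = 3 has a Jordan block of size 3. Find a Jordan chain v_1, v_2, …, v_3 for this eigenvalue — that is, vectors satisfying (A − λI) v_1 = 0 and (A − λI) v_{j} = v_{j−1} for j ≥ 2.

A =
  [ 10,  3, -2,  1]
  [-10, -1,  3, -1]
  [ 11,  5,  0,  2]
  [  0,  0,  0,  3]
A Jordan chain for λ = 3 of length 3:
v_1 = (-3, 3, -6, 0)ᵀ
v_2 = (7, -10, 11, 0)ᵀ
v_3 = (1, 0, 0, 0)ᵀ

Let N = A − (3)·I. We want v_3 with N^3 v_3 = 0 but N^2 v_3 ≠ 0; then v_{j-1} := N · v_j for j = 3, …, 2.

Pick v_3 = (1, 0, 0, 0)ᵀ.
Then v_2 = N · v_3 = (7, -10, 11, 0)ᵀ.
Then v_1 = N · v_2 = (-3, 3, -6, 0)ᵀ.

Sanity check: (A − (3)·I) v_1 = (0, 0, 0, 0)ᵀ = 0. ✓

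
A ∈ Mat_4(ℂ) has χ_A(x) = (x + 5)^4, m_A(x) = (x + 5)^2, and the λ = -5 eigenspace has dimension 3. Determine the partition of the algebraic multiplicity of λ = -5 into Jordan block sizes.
Block sizes for λ = -5: [2, 1, 1]

Step 1 — from the characteristic polynomial, algebraic multiplicity of λ = -5 is 4. From dim ker(A − (-5)·I) = 3, there are exactly 3 Jordan blocks for λ = -5.
Step 2 — from the minimal polynomial, the factor (x + 5)^2 tells us the largest block for λ = -5 has size 2.
Step 3 — with total size 4, 3 blocks, and largest block 2, the block sizes (in nonincreasing order) are [2, 1, 1].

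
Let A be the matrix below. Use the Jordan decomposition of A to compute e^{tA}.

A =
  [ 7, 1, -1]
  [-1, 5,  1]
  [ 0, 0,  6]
e^{tA} =
  [t*exp(6*t) + exp(6*t), t*exp(6*t), -t*exp(6*t)]
  [-t*exp(6*t), -t*exp(6*t) + exp(6*t), t*exp(6*t)]
  [0, 0, exp(6*t)]

Strategy: write A = P · J · P⁻¹ where J is a Jordan canonical form, so e^{tA} = P · e^{tJ} · P⁻¹, and e^{tJ} can be computed block-by-block.

A has Jordan form
J =
  [6, 1, 0]
  [0, 6, 0]
  [0, 0, 6]
(up to reordering of blocks).

Per-block formulas:
  For a 1×1 block at λ = 6: exp(t · [6]) = [e^(6t)].
  For a 2×2 Jordan block J_2(6): exp(t · J_2(6)) = e^(6t)·(I + t·N), where N is the 2×2 nilpotent shift.

After assembling e^{tJ} and conjugating by P, we get:

e^{tA} =
  [t*exp(6*t) + exp(6*t), t*exp(6*t), -t*exp(6*t)]
  [-t*exp(6*t), -t*exp(6*t) + exp(6*t), t*exp(6*t)]
  [0, 0, exp(6*t)]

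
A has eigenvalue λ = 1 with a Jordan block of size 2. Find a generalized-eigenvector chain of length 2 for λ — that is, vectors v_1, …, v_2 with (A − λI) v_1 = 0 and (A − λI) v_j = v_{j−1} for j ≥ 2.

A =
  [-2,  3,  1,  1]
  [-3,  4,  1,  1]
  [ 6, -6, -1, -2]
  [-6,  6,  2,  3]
A Jordan chain for λ = 1 of length 2:
v_1 = (-3, -3, 6, -6)ᵀ
v_2 = (1, 0, 0, 0)ᵀ

Let N = A − (1)·I. We want v_2 with N^2 v_2 = 0 but N^1 v_2 ≠ 0; then v_{j-1} := N · v_j for j = 2, …, 2.

Pick v_2 = (1, 0, 0, 0)ᵀ.
Then v_1 = N · v_2 = (-3, -3, 6, -6)ᵀ.

Sanity check: (A − (1)·I) v_1 = (0, 0, 0, 0)ᵀ = 0. ✓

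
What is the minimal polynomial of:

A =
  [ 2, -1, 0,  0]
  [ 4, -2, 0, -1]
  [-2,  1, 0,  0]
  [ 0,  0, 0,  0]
x^3

The characteristic polynomial is χ_A(x) = x^4, so the eigenvalues are known. The minimal polynomial is
  m_A(x) = Π_λ (x − λ)^{k_λ}
where k_λ is the size of the *largest* Jordan block for λ (equivalently, the smallest k with (A − λI)^k v = 0 for every generalised eigenvector v of λ).

  λ = 0: largest Jordan block has size 3, contributing (x − 0)^3

So m_A(x) = x^3 = x^3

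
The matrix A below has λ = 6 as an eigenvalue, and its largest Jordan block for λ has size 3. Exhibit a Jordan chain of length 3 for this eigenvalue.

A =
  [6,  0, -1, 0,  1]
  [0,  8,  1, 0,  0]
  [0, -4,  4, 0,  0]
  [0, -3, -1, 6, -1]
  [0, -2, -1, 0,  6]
A Jordan chain for λ = 6 of length 3:
v_1 = (2, 0, 0, 0, 0)ᵀ
v_2 = (0, 2, -4, -3, -2)ᵀ
v_3 = (0, 1, 0, 0, 0)ᵀ

Let N = A − (6)·I. We want v_3 with N^3 v_3 = 0 but N^2 v_3 ≠ 0; then v_{j-1} := N · v_j for j = 3, …, 2.

Pick v_3 = (0, 1, 0, 0, 0)ᵀ.
Then v_2 = N · v_3 = (0, 2, -4, -3, -2)ᵀ.
Then v_1 = N · v_2 = (2, 0, 0, 0, 0)ᵀ.

Sanity check: (A − (6)·I) v_1 = (0, 0, 0, 0, 0)ᵀ = 0. ✓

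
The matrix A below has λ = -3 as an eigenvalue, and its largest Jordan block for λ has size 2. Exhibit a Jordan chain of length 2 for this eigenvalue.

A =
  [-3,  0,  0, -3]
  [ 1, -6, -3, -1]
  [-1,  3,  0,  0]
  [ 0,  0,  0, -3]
A Jordan chain for λ = -3 of length 2:
v_1 = (0, 1, -1, 0)ᵀ
v_2 = (1, 0, 0, 0)ᵀ

Let N = A − (-3)·I. We want v_2 with N^2 v_2 = 0 but N^1 v_2 ≠ 0; then v_{j-1} := N · v_j for j = 2, …, 2.

Pick v_2 = (1, 0, 0, 0)ᵀ.
Then v_1 = N · v_2 = (0, 1, -1, 0)ᵀ.

Sanity check: (A − (-3)·I) v_1 = (0, 0, 0, 0)ᵀ = 0. ✓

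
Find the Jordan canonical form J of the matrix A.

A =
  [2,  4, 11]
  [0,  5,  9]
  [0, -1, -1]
J_3(2)

The characteristic polynomial is
  det(x·I − A) = x^3 - 6*x^2 + 12*x - 8 = (x - 2)^3

Eigenvalues and multiplicities (the geometric multiplicity of λ is n − rank(A − λI), which equals the number of Jordan blocks for λ):
  λ = 2: algebraic multiplicity = 3, geometric multiplicity = 1

Determining the block sizes for each eigenvalue:
  λ = 2: one block (gm = 1), so the single block has size am = 3 → block sizes [3]

Assembling the blocks gives a Jordan form
J =
  [2, 1, 0]
  [0, 2, 1]
  [0, 0, 2]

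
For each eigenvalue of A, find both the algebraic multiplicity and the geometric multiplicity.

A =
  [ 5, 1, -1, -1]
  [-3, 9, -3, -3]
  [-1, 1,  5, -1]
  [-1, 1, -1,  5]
λ = 6: alg = 4, geom = 3

Step 1 — factor the characteristic polynomial to read off the algebraic multiplicities:
  χ_A(x) = (x - 6)^4

Step 2 — compute geometric multiplicities via the rank-nullity identity g(λ) = n − rank(A − λI):
  rank(A − (6)·I) = 1, so dim ker(A − (6)·I) = n − 1 = 3

Summary:
  λ = 6: algebraic multiplicity = 4, geometric multiplicity = 3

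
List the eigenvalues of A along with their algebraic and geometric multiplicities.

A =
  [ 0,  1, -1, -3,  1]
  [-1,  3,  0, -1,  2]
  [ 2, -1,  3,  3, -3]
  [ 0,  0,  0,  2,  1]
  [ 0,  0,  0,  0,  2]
λ = 2: alg = 5, geom = 2

Step 1 — factor the characteristic polynomial to read off the algebraic multiplicities:
  χ_A(x) = (x - 2)^5

Step 2 — compute geometric multiplicities via the rank-nullity identity g(λ) = n − rank(A − λI):
  rank(A − (2)·I) = 3, so dim ker(A − (2)·I) = n − 3 = 2

Summary:
  λ = 2: algebraic multiplicity = 5, geometric multiplicity = 2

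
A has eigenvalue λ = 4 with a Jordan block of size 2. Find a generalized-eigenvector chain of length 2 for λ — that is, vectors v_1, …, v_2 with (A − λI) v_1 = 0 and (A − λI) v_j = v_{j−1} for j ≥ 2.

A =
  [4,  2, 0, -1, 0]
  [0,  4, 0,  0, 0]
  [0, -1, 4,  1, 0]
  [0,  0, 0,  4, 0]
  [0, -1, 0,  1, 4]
A Jordan chain for λ = 4 of length 2:
v_1 = (2, 0, -1, 0, -1)ᵀ
v_2 = (0, 1, 0, 0, 0)ᵀ

Let N = A − (4)·I. We want v_2 with N^2 v_2 = 0 but N^1 v_2 ≠ 0; then v_{j-1} := N · v_j for j = 2, …, 2.

Pick v_2 = (0, 1, 0, 0, 0)ᵀ.
Then v_1 = N · v_2 = (2, 0, -1, 0, -1)ᵀ.

Sanity check: (A − (4)·I) v_1 = (0, 0, 0, 0, 0)ᵀ = 0. ✓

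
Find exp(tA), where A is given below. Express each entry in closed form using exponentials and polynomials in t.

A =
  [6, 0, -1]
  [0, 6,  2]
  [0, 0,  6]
e^{tA} =
  [exp(6*t), 0, -t*exp(6*t)]
  [0, exp(6*t), 2*t*exp(6*t)]
  [0, 0, exp(6*t)]

Strategy: write A = P · J · P⁻¹ where J is a Jordan canonical form, so e^{tA} = P · e^{tJ} · P⁻¹, and e^{tJ} can be computed block-by-block.

A has Jordan form
J =
  [6, 1, 0]
  [0, 6, 0]
  [0, 0, 6]
(up to reordering of blocks).

Per-block formulas:
  For a 1×1 block at λ = 6: exp(t · [6]) = [e^(6t)].
  For a 2×2 Jordan block J_2(6): exp(t · J_2(6)) = e^(6t)·(I + t·N), where N is the 2×2 nilpotent shift.

After assembling e^{tJ} and conjugating by P, we get:

e^{tA} =
  [exp(6*t), 0, -t*exp(6*t)]
  [0, exp(6*t), 2*t*exp(6*t)]
  [0, 0, exp(6*t)]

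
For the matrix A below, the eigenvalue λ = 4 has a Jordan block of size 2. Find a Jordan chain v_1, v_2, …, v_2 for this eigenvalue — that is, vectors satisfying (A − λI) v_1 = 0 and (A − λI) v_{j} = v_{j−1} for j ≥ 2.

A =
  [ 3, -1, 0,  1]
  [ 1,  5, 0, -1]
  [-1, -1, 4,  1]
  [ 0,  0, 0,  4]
A Jordan chain for λ = 4 of length 2:
v_1 = (-1, 1, -1, 0)ᵀ
v_2 = (1, 0, 0, 0)ᵀ

Let N = A − (4)·I. We want v_2 with N^2 v_2 = 0 but N^1 v_2 ≠ 0; then v_{j-1} := N · v_j for j = 2, …, 2.

Pick v_2 = (1, 0, 0, 0)ᵀ.
Then v_1 = N · v_2 = (-1, 1, -1, 0)ᵀ.

Sanity check: (A − (4)·I) v_1 = (0, 0, 0, 0)ᵀ = 0. ✓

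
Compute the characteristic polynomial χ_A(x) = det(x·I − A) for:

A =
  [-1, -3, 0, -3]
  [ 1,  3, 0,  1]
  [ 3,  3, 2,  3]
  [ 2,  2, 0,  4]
x^4 - 8*x^3 + 24*x^2 - 32*x + 16

Expanding det(x·I − A) (e.g. by cofactor expansion or by noting that A is similar to its Jordan form J, which has the same characteristic polynomial as A) gives
  χ_A(x) = x^4 - 8*x^3 + 24*x^2 - 32*x + 16
which factors as (x - 2)^4. The eigenvalues (with algebraic multiplicities) are λ = 2 with multiplicity 4.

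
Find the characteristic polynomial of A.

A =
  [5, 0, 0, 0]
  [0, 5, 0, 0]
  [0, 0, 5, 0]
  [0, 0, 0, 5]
x^4 - 20*x^3 + 150*x^2 - 500*x + 625

Expanding det(x·I − A) (e.g. by cofactor expansion or by noting that A is similar to its Jordan form J, which has the same characteristic polynomial as A) gives
  χ_A(x) = x^4 - 20*x^3 + 150*x^2 - 500*x + 625
which factors as (x - 5)^4. The eigenvalues (with algebraic multiplicities) are λ = 5 with multiplicity 4.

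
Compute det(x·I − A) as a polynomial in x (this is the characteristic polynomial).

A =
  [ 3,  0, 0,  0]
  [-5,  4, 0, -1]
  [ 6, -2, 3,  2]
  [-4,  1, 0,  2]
x^4 - 12*x^3 + 54*x^2 - 108*x + 81

Expanding det(x·I − A) (e.g. by cofactor expansion or by noting that A is similar to its Jordan form J, which has the same characteristic polynomial as A) gives
  χ_A(x) = x^4 - 12*x^3 + 54*x^2 - 108*x + 81
which factors as (x - 3)^4. The eigenvalues (with algebraic multiplicities) are λ = 3 with multiplicity 4.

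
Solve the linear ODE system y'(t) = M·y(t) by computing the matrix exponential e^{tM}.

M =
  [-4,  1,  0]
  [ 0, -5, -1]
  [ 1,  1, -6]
e^{tM} =
  [t^2*exp(-5*t)/2 + t*exp(-5*t) + exp(-5*t), t^2*exp(-5*t)/2 + t*exp(-5*t), -t^2*exp(-5*t)/2]
  [-t^2*exp(-5*t)/2, -t^2*exp(-5*t)/2 + exp(-5*t), t^2*exp(-5*t)/2 - t*exp(-5*t)]
  [t*exp(-5*t), t*exp(-5*t), -t*exp(-5*t) + exp(-5*t)]

Strategy: write M = P · J · P⁻¹ where J is a Jordan canonical form, so e^{tM} = P · e^{tJ} · P⁻¹, and e^{tJ} can be computed block-by-block.

M has Jordan form
J =
  [-5,  1,  0]
  [ 0, -5,  1]
  [ 0,  0, -5]
(up to reordering of blocks).

Per-block formulas:
  For a 3×3 Jordan block J_3(-5): exp(t · J_3(-5)) = e^(-5t)·(I + t·N + (t^2/2)·N^2), where N is the 3×3 nilpotent shift.

After assembling e^{tJ} and conjugating by P, we get:

e^{tM} =
  [t^2*exp(-5*t)/2 + t*exp(-5*t) + exp(-5*t), t^2*exp(-5*t)/2 + t*exp(-5*t), -t^2*exp(-5*t)/2]
  [-t^2*exp(-5*t)/2, -t^2*exp(-5*t)/2 + exp(-5*t), t^2*exp(-5*t)/2 - t*exp(-5*t)]
  [t*exp(-5*t), t*exp(-5*t), -t*exp(-5*t) + exp(-5*t)]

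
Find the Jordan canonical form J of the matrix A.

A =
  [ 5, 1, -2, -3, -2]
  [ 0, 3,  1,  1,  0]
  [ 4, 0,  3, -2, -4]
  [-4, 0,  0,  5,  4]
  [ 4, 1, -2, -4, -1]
J_3(3) ⊕ J_2(3)

The characteristic polynomial is
  det(x·I − A) = x^5 - 15*x^4 + 90*x^3 - 270*x^2 + 405*x - 243 = (x - 3)^5

Eigenvalues and multiplicities (the geometric multiplicity of λ is n − rank(A − λI), which equals the number of Jordan blocks for λ):
  λ = 3: algebraic multiplicity = 5, geometric multiplicity = 2

Determining the block sizes for each eigenvalue:
  λ = 3: with am = 5 and gm = 2, the partition is not yet determined (e.g. several partitions of 5 into 2 parts exist). Let N = A − (3)·I. Computing rank(N^1) = 3, rank(N^2) = 1, rank(N^3) = 0; the number of blocks of size ≥ j is rank(N^{j−1}) − rank(N^j), giving [2, 2, 1]. So we have 1 block(s) of size 3, 1 block(s) of size 2 → block sizes [3, 2]

Assembling the blocks gives a Jordan form
J =
  [3, 1, 0, 0, 0]
  [0, 3, 1, 0, 0]
  [0, 0, 3, 0, 0]
  [0, 0, 0, 3, 1]
  [0, 0, 0, 0, 3]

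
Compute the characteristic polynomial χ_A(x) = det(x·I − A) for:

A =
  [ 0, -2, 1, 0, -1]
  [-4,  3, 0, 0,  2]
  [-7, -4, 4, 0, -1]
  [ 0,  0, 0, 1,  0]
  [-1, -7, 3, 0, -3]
x^5 - 5*x^4 + 10*x^3 - 10*x^2 + 5*x - 1

Expanding det(x·I − A) (e.g. by cofactor expansion or by noting that A is similar to its Jordan form J, which has the same characteristic polynomial as A) gives
  χ_A(x) = x^5 - 5*x^4 + 10*x^3 - 10*x^2 + 5*x - 1
which factors as (x - 1)^5. The eigenvalues (with algebraic multiplicities) are λ = 1 with multiplicity 5.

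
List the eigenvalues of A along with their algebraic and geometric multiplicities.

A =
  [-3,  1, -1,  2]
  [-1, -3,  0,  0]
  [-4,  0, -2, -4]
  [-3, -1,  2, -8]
λ = -4: alg = 4, geom = 2

Step 1 — factor the characteristic polynomial to read off the algebraic multiplicities:
  χ_A(x) = (x + 4)^4

Step 2 — compute geometric multiplicities via the rank-nullity identity g(λ) = n − rank(A − λI):
  rank(A − (-4)·I) = 2, so dim ker(A − (-4)·I) = n − 2 = 2

Summary:
  λ = -4: algebraic multiplicity = 4, geometric multiplicity = 2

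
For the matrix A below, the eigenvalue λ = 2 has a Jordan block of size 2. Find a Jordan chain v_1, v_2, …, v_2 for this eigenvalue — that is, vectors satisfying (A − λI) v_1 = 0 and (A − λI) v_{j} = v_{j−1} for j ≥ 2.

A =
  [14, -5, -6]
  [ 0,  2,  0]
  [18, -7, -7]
A Jordan chain for λ = 2 of length 2:
v_1 = (2, 0, 4)ᵀ
v_2 = (1, 2, 0)ᵀ

Let N = A − (2)·I. We want v_2 with N^2 v_2 = 0 but N^1 v_2 ≠ 0; then v_{j-1} := N · v_j for j = 2, …, 2.

Pick v_2 = (1, 2, 0)ᵀ.
Then v_1 = N · v_2 = (2, 0, 4)ᵀ.

Sanity check: (A − (2)·I) v_1 = (0, 0, 0)ᵀ = 0. ✓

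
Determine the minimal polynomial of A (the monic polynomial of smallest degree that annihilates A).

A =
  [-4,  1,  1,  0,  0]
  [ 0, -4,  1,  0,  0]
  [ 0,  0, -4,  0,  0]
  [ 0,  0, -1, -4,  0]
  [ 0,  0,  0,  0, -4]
x^3 + 12*x^2 + 48*x + 64

The characteristic polynomial is χ_A(x) = (x + 4)^5, so the eigenvalues are known. The minimal polynomial is
  m_A(x) = Π_λ (x − λ)^{k_λ}
where k_λ is the size of the *largest* Jordan block for λ (equivalently, the smallest k with (A − λI)^k v = 0 for every generalised eigenvector v of λ).

  λ = -4: largest Jordan block has size 3, contributing (x + 4)^3

So m_A(x) = (x + 4)^3 = x^3 + 12*x^2 + 48*x + 64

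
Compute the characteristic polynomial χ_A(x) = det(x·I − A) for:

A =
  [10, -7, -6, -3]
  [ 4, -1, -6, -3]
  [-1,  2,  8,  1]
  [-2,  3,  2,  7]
x^4 - 24*x^3 + 216*x^2 - 864*x + 1296

Expanding det(x·I − A) (e.g. by cofactor expansion or by noting that A is similar to its Jordan form J, which has the same characteristic polynomial as A) gives
  χ_A(x) = x^4 - 24*x^3 + 216*x^2 - 864*x + 1296
which factors as (x - 6)^4. The eigenvalues (with algebraic multiplicities) are λ = 6 with multiplicity 4.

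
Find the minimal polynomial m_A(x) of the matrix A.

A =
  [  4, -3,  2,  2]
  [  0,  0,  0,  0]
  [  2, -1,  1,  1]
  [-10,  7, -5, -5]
x^2

The characteristic polynomial is χ_A(x) = x^4, so the eigenvalues are known. The minimal polynomial is
  m_A(x) = Π_λ (x − λ)^{k_λ}
where k_λ is the size of the *largest* Jordan block for λ (equivalently, the smallest k with (A − λI)^k v = 0 for every generalised eigenvector v of λ).

  λ = 0: largest Jordan block has size 2, contributing (x − 0)^2

So m_A(x) = x^2 = x^2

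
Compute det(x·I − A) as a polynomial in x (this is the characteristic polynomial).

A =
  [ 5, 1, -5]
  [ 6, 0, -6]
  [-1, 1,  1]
x^3 - 6*x^2

Expanding det(x·I − A) (e.g. by cofactor expansion or by noting that A is similar to its Jordan form J, which has the same characteristic polynomial as A) gives
  χ_A(x) = x^3 - 6*x^2
which factors as x^2*(x - 6). The eigenvalues (with algebraic multiplicities) are λ = 0 with multiplicity 2, λ = 6 with multiplicity 1.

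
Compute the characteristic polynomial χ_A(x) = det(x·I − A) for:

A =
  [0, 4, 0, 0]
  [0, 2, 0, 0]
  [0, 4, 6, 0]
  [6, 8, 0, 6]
x^4 - 14*x^3 + 60*x^2 - 72*x

Expanding det(x·I − A) (e.g. by cofactor expansion or by noting that A is similar to its Jordan form J, which has the same characteristic polynomial as A) gives
  χ_A(x) = x^4 - 14*x^3 + 60*x^2 - 72*x
which factors as x*(x - 6)^2*(x - 2). The eigenvalues (with algebraic multiplicities) are λ = 0 with multiplicity 1, λ = 2 with multiplicity 1, λ = 6 with multiplicity 2.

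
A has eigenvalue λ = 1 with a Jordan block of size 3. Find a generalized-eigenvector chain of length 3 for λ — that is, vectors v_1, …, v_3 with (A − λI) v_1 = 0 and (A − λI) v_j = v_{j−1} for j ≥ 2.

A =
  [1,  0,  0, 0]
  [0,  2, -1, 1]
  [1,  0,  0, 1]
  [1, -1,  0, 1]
A Jordan chain for λ = 1 of length 3:
v_1 = (0, 0, -1, -1)ᵀ
v_2 = (0, 1, 0, -1)ᵀ
v_3 = (0, 1, 0, 0)ᵀ

Let N = A − (1)·I. We want v_3 with N^3 v_3 = 0 but N^2 v_3 ≠ 0; then v_{j-1} := N · v_j for j = 3, …, 2.

Pick v_3 = (0, 1, 0, 0)ᵀ.
Then v_2 = N · v_3 = (0, 1, 0, -1)ᵀ.
Then v_1 = N · v_2 = (0, 0, -1, -1)ᵀ.

Sanity check: (A − (1)·I) v_1 = (0, 0, 0, 0)ᵀ = 0. ✓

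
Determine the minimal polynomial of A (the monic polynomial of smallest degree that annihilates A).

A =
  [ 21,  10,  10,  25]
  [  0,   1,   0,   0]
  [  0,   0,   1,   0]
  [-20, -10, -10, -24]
x^2 + 3*x - 4

The characteristic polynomial is χ_A(x) = (x - 1)^3*(x + 4), so the eigenvalues are known. The minimal polynomial is
  m_A(x) = Π_λ (x − λ)^{k_λ}
where k_λ is the size of the *largest* Jordan block for λ (equivalently, the smallest k with (A − λI)^k v = 0 for every generalised eigenvector v of λ).

  λ = -4: largest Jordan block has size 1, contributing (x + 4)
  λ = 1: largest Jordan block has size 1, contributing (x − 1)

So m_A(x) = (x - 1)*(x + 4) = x^2 + 3*x - 4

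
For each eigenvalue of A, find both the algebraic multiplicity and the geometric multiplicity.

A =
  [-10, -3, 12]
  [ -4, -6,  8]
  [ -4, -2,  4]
λ = -4: alg = 3, geom = 2

Step 1 — factor the characteristic polynomial to read off the algebraic multiplicities:
  χ_A(x) = (x + 4)^3

Step 2 — compute geometric multiplicities via the rank-nullity identity g(λ) = n − rank(A − λI):
  rank(A − (-4)·I) = 1, so dim ker(A − (-4)·I) = n − 1 = 2

Summary:
  λ = -4: algebraic multiplicity = 3, geometric multiplicity = 2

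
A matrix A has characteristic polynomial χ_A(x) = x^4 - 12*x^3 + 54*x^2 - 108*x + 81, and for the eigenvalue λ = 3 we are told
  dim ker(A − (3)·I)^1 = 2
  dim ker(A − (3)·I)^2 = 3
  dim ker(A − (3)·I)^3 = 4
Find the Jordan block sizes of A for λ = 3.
Block sizes for λ = 3: [3, 1]

From the dimensions of kernels of powers, the number of Jordan blocks of size at least j is d_j − d_{j−1} where d_j = dim ker(N^j) (with d_0 = 0). Computing the differences gives [2, 1, 1].
The number of blocks of size exactly k is (#blocks of size ≥ k) − (#blocks of size ≥ k + 1), so the partition is: 1 block(s) of size 1, 1 block(s) of size 3.
In nonincreasing order the block sizes are [3, 1].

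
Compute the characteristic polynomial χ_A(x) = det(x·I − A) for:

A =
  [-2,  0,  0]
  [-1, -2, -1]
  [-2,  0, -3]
x^3 + 7*x^2 + 16*x + 12

Expanding det(x·I − A) (e.g. by cofactor expansion or by noting that A is similar to its Jordan form J, which has the same characteristic polynomial as A) gives
  χ_A(x) = x^3 + 7*x^2 + 16*x + 12
which factors as (x + 2)^2*(x + 3). The eigenvalues (with algebraic multiplicities) are λ = -3 with multiplicity 1, λ = -2 with multiplicity 2.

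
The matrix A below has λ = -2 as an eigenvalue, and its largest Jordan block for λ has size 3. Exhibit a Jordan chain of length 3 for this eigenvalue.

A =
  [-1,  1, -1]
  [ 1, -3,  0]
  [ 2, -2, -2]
A Jordan chain for λ = -2 of length 3:
v_1 = (2, 2, 4)ᵀ
v_2 = (1, -1, -2)ᵀ
v_3 = (0, 1, 0)ᵀ

Let N = A − (-2)·I. We want v_3 with N^3 v_3 = 0 but N^2 v_3 ≠ 0; then v_{j-1} := N · v_j for j = 3, …, 2.

Pick v_3 = (0, 1, 0)ᵀ.
Then v_2 = N · v_3 = (1, -1, -2)ᵀ.
Then v_1 = N · v_2 = (2, 2, 4)ᵀ.

Sanity check: (A − (-2)·I) v_1 = (0, 0, 0)ᵀ = 0. ✓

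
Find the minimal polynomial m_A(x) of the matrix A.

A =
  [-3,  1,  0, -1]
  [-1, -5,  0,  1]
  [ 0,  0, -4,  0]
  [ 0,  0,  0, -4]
x^2 + 8*x + 16

The characteristic polynomial is χ_A(x) = (x + 4)^4, so the eigenvalues are known. The minimal polynomial is
  m_A(x) = Π_λ (x − λ)^{k_λ}
where k_λ is the size of the *largest* Jordan block for λ (equivalently, the smallest k with (A − λI)^k v = 0 for every generalised eigenvector v of λ).

  λ = -4: largest Jordan block has size 2, contributing (x + 4)^2

So m_A(x) = (x + 4)^2 = x^2 + 8*x + 16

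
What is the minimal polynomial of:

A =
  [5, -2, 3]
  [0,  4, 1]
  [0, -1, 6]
x^3 - 15*x^2 + 75*x - 125

The characteristic polynomial is χ_A(x) = (x - 5)^3, so the eigenvalues are known. The minimal polynomial is
  m_A(x) = Π_λ (x − λ)^{k_λ}
where k_λ is the size of the *largest* Jordan block for λ (equivalently, the smallest k with (A − λI)^k v = 0 for every generalised eigenvector v of λ).

  λ = 5: largest Jordan block has size 3, contributing (x − 5)^3

So m_A(x) = (x - 5)^3 = x^3 - 15*x^2 + 75*x - 125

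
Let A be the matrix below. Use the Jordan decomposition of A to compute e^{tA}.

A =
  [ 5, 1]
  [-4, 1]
e^{tA} =
  [2*t*exp(3*t) + exp(3*t), t*exp(3*t)]
  [-4*t*exp(3*t), -2*t*exp(3*t) + exp(3*t)]

Strategy: write A = P · J · P⁻¹ where J is a Jordan canonical form, so e^{tA} = P · e^{tJ} · P⁻¹, and e^{tJ} can be computed block-by-block.

A has Jordan form
J =
  [3, 1]
  [0, 3]
(up to reordering of blocks).

Per-block formulas:
  For a 2×2 Jordan block J_2(3): exp(t · J_2(3)) = e^(3t)·(I + t·N), where N is the 2×2 nilpotent shift.

After assembling e^{tJ} and conjugating by P, we get:

e^{tA} =
  [2*t*exp(3*t) + exp(3*t), t*exp(3*t)]
  [-4*t*exp(3*t), -2*t*exp(3*t) + exp(3*t)]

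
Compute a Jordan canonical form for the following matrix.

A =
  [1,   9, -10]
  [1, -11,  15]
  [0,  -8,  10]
J_3(0)

The characteristic polynomial is
  det(x·I − A) = x^3

Eigenvalues and multiplicities (the geometric multiplicity of λ is n − rank(A − λI), which equals the number of Jordan blocks for λ):
  λ = 0: algebraic multiplicity = 3, geometric multiplicity = 1

Determining the block sizes for each eigenvalue:
  λ = 0: one block (gm = 1), so the single block has size am = 3 → block sizes [3]

Assembling the blocks gives a Jordan form
J =
  [0, 1, 0]
  [0, 0, 1]
  [0, 0, 0]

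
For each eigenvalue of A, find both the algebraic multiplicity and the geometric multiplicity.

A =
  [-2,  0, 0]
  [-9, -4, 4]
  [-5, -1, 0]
λ = -2: alg = 3, geom = 1

Step 1 — factor the characteristic polynomial to read off the algebraic multiplicities:
  χ_A(x) = (x + 2)^3

Step 2 — compute geometric multiplicities via the rank-nullity identity g(λ) = n − rank(A − λI):
  rank(A − (-2)·I) = 2, so dim ker(A − (-2)·I) = n − 2 = 1

Summary:
  λ = -2: algebraic multiplicity = 3, geometric multiplicity = 1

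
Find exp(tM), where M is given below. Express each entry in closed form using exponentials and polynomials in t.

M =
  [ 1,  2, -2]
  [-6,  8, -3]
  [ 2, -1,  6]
e^{tM} =
  [-4*t*exp(5*t) + exp(5*t), 2*t*exp(5*t), -2*t*exp(5*t)]
  [-6*t*exp(5*t), 3*t*exp(5*t) + exp(5*t), -3*t*exp(5*t)]
  [2*t*exp(5*t), -t*exp(5*t), t*exp(5*t) + exp(5*t)]

Strategy: write M = P · J · P⁻¹ where J is a Jordan canonical form, so e^{tM} = P · e^{tJ} · P⁻¹, and e^{tJ} can be computed block-by-block.

M has Jordan form
J =
  [5, 1, 0]
  [0, 5, 0]
  [0, 0, 5]
(up to reordering of blocks).

Per-block formulas:
  For a 2×2 Jordan block J_2(5): exp(t · J_2(5)) = e^(5t)·(I + t·N), where N is the 2×2 nilpotent shift.
  For a 1×1 block at λ = 5: exp(t · [5]) = [e^(5t)].

After assembling e^{tJ} and conjugating by P, we get:

e^{tM} =
  [-4*t*exp(5*t) + exp(5*t), 2*t*exp(5*t), -2*t*exp(5*t)]
  [-6*t*exp(5*t), 3*t*exp(5*t) + exp(5*t), -3*t*exp(5*t)]
  [2*t*exp(5*t), -t*exp(5*t), t*exp(5*t) + exp(5*t)]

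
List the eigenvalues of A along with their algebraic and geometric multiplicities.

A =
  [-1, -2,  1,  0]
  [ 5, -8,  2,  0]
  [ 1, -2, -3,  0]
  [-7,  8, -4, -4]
λ = -4: alg = 4, geom = 2

Step 1 — factor the characteristic polynomial to read off the algebraic multiplicities:
  χ_A(x) = (x + 4)^4

Step 2 — compute geometric multiplicities via the rank-nullity identity g(λ) = n − rank(A − λI):
  rank(A − (-4)·I) = 2, so dim ker(A − (-4)·I) = n − 2 = 2

Summary:
  λ = -4: algebraic multiplicity = 4, geometric multiplicity = 2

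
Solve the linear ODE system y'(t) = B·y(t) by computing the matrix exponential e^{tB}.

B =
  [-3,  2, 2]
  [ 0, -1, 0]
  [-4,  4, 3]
e^{tB} =
  [-exp(t) + 2*exp(-t), exp(t) - exp(-t), exp(t) - exp(-t)]
  [0, exp(-t), 0]
  [-2*exp(t) + 2*exp(-t), 2*exp(t) - 2*exp(-t), 2*exp(t) - exp(-t)]

Strategy: write B = P · J · P⁻¹ where J is a Jordan canonical form, so e^{tB} = P · e^{tJ} · P⁻¹, and e^{tJ} can be computed block-by-block.

B has Jordan form
J =
  [-1,  0, 0]
  [ 0, -1, 0]
  [ 0,  0, 1]
(up to reordering of blocks).

Per-block formulas:
  For a 1×1 block at λ = -1: exp(t · [-1]) = [e^(-1t)].
  For a 1×1 block at λ = 1: exp(t · [1]) = [e^(1t)].

After assembling e^{tJ} and conjugating by P, we get:

e^{tB} =
  [-exp(t) + 2*exp(-t), exp(t) - exp(-t), exp(t) - exp(-t)]
  [0, exp(-t), 0]
  [-2*exp(t) + 2*exp(-t), 2*exp(t) - 2*exp(-t), 2*exp(t) - exp(-t)]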